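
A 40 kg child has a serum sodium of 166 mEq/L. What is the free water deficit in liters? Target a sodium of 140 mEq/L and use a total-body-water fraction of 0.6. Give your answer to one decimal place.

4.5 L

TBW = 0.6 · 40 = 24 L
Free water deficit = TBW · (Na/140 − 1)
= 24 · (166/140 − 1)
= 24 · 0.1857
= 4.46 L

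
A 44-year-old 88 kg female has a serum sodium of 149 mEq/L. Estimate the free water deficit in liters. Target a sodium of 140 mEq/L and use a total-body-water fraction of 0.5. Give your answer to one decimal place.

2.8 L

TBW = 0.5 · 88 = 44 L
Free water deficit = TBW · (Na/140 − 1)
= 44 · (149/140 − 1)
= 44 · 0.0643
= 2.83 L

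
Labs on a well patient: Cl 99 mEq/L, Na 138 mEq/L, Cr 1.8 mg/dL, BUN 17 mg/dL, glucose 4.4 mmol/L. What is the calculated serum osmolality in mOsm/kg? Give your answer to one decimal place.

286.5 mOsm/kg

Calculated osmolality = 2·Na + glucose + BUN/2.8
= 2·138 + 4.4 + 17/2.8
= 276 + 4.40 + 6.07
= 286.47 mOsm/kg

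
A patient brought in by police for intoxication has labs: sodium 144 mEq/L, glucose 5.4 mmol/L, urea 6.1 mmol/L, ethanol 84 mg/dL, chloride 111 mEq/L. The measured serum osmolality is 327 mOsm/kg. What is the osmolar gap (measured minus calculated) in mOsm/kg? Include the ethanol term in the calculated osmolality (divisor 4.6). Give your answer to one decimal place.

Calculated osmolality = 2·Na + glucose + urea + ethanol/4.6
= 2·144 + 5.4 + 6.1 + 84/4.6
= 288 + 5.40 + 6.10 + 18.26
= 317.76 mOsm/kg ≈ 317.8 mOsm/kg
Osmolar gap = measured − calculated = 327 − 317.8 = 9.2 mOsm/kg

9.2 mOsm/kg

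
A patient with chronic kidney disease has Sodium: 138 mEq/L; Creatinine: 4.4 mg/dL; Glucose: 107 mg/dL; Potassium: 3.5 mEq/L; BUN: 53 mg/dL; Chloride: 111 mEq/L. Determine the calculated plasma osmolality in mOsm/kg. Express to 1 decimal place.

Calculated osmolality = 2·Na + glucose/18 + BUN/2.8
= 2·138 + 107/18 + 53/2.8
= 276 + 5.94 + 18.93
= 300.87 mOsm/kg

300.9 mOsm/kg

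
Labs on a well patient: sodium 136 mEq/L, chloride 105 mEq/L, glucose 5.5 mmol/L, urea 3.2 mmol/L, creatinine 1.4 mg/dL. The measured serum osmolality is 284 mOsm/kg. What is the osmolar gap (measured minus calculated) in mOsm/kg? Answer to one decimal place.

Calculated osmolality = 2·Na + glucose + urea
= 2·136 + 5.5 + 3.2
= 272 + 5.50 + 3.20
= 280.7 mOsm/kg ≈ 280.7 mOsm/kg
Osmolar gap = measured − calculated = 284 − 280.7 = 3.3 mOsm/kg

3.3 mOsm/kg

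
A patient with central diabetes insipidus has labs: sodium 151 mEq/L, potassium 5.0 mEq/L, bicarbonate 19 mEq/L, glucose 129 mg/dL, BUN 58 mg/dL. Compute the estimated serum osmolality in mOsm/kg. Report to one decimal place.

Calculated osmolality = 2·Na + glucose/18 + BUN/2.8
= 2·151 + 129/18 + 58/2.8
= 302 + 7.17 + 20.71
= 329.88 mOsm/kg

329.9 mOsm/kg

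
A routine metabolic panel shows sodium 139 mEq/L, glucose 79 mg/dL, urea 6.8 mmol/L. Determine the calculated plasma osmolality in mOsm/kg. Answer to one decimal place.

Calculated osmolality = 2·Na + glucose/18 + urea
= 2·139 + 79/18 + 6.8
= 278 + 4.39 + 6.80
= 289.19 mOsm/kg

289.2 mOsm/kg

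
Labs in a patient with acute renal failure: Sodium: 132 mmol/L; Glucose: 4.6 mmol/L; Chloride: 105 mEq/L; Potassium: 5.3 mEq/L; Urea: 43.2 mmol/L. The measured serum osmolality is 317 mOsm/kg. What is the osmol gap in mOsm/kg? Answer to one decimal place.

5.2 mOsm/kg

Calculated osmolality = 2·Na + glucose + urea
= 2·132 + 4.6 + 43.2
= 264 + 4.60 + 43.20
= 311.8 mOsm/kg ≈ 311.8 mOsm/kg
Osmolar gap = measured − calculated = 317 − 311.8 = 5.2 mOsm/kg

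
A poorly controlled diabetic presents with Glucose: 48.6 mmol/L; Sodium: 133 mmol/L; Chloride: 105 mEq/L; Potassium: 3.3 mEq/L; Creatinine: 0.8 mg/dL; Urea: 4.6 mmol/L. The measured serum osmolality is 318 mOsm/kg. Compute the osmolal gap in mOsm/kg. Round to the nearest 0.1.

-1.2 mOsm/kg

Calculated osmolality = 2·Na + glucose + urea
= 2·133 + 48.6 + 4.6
= 266 + 48.60 + 4.60
= 319.2 mOsm/kg ≈ 319.2 mOsm/kg
Osmolar gap = measured − calculated = 318 − 319.2 = -1.2 mOsm/kg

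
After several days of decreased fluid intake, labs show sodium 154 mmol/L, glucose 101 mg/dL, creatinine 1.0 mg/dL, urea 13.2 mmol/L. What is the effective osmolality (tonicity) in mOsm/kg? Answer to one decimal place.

Effective osmolality excludes urea (freely permeant across cell membranes):
2·Na + glucose/18
= 2·154 + 101/18
= 308 + 5.61
= 313.61 mOsm/kg

313.6 mOsm/kg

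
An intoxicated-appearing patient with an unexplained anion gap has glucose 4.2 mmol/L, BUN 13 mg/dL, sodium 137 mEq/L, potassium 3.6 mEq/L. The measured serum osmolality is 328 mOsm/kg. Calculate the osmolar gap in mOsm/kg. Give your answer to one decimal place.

Calculated osmolality = 2·Na + glucose + BUN/2.8
= 2·137 + 4.2 + 13/2.8
= 274 + 4.20 + 4.64
= 282.84 mOsm/kg ≈ 282.8 mOsm/kg
Osmolar gap = measured − calculated = 328 − 282.8 = 45.2 mOsm/kg

45.2 mOsm/kg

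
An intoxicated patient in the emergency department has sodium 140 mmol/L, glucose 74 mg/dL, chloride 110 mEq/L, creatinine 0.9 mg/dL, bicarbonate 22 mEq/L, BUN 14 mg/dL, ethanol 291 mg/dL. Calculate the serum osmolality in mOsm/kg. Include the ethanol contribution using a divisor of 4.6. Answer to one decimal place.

Calculated osmolality = 2·Na + glucose/18 + BUN/2.8 + ethanol/4.6
= 2·140 + 74/18 + 14/2.8 + 291/4.6
= 280 + 4.11 + 5 + 63.26
= 352.37 mOsm/kg

352.4 mOsm/kg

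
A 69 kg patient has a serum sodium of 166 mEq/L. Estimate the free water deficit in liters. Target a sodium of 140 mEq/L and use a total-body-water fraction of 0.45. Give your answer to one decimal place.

TBW = 0.45 · 69 = 31.05 L
Free water deficit = TBW · (Na/140 − 1)
= 31.05 · (166/140 − 1)
= 31.05 · 0.1857
= 5.77 L

5.8 L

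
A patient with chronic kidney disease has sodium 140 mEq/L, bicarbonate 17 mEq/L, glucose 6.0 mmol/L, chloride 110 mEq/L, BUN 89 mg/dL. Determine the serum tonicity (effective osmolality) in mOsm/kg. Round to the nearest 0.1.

286.0 mOsm/kg

Effective osmolality excludes urea (freely permeant across cell membranes):
2·Na + glucose
= 2·140 + 6
= 280 + 6
= 286 mOsm/kg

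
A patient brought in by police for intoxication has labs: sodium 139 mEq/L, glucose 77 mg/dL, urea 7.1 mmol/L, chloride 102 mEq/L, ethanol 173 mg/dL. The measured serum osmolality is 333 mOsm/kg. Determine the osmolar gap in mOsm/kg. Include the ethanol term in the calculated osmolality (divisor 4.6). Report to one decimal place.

Calculated osmolality = 2·Na + glucose/18 + urea + ethanol/4.6
= 2·139 + 77/18 + 7.1 + 173/4.6
= 278 + 4.28 + 7.10 + 37.61
= 326.99 mOsm/kg ≈ 327.0 mOsm/kg
Osmolar gap = measured − calculated = 333 − 327.0 = 6.0 mOsm/kg

6.0 mOsm/kg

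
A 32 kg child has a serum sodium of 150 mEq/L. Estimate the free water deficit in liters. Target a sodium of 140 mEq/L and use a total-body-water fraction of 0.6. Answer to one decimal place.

1.4 L

TBW = 0.6 · 32 = 19.2 L
Free water deficit = TBW · (Na/140 − 1)
= 19.2 · (150/140 − 1)
= 19.2 · 0.0714
= 1.37 L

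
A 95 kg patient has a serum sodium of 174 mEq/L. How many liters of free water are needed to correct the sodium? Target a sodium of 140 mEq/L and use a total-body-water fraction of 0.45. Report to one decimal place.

TBW = 0.45 · 95 = 42.75 L
Free water deficit = TBW · (Na/140 − 1)
= 42.75 · (174/140 − 1)
= 42.75 · 0.2429
= 10.38 L

10.4 L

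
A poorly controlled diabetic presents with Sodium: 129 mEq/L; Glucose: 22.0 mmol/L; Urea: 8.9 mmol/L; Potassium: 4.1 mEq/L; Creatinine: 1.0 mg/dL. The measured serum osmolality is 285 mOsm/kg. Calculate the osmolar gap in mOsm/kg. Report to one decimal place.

-3.9 mOsm/kg

Calculated osmolality = 2·Na + glucose + urea
= 2·129 + 22 + 8.9
= 258 + 22 + 8.90
= 288.9 mOsm/kg ≈ 288.9 mOsm/kg
Osmolar gap = measured − calculated = 285 − 288.9 = -3.9 mOsm/kg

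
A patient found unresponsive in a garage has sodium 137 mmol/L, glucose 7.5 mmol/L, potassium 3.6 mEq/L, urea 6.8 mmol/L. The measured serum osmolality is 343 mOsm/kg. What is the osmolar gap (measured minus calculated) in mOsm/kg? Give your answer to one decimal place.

54.7 mOsm/kg

Calculated osmolality = 2·Na + glucose + urea
= 2·137 + 7.5 + 6.8
= 274 + 7.50 + 6.80
= 288.3 mOsm/kg ≈ 288.3 mOsm/kg
Osmolar gap = measured − calculated = 343 − 288.3 = 54.7 mOsm/kg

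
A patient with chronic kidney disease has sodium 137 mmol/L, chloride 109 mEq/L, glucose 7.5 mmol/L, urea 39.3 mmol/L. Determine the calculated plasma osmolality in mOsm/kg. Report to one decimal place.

Calculated osmolality = 2·Na + glucose + urea
= 2·137 + 7.5 + 39.3
= 274 + 7.50 + 39.30
= 320.8 mOsm/kg

320.8 mOsm/kg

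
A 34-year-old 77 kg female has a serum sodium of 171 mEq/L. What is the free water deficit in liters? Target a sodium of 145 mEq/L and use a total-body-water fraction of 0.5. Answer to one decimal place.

6.9 L

TBW = 0.5 · 77 = 38.5 L
Free water deficit = TBW · (Na/145 − 1)
= 38.5 · (171/145 − 1)
= 38.5 · 0.1793
= 6.9 L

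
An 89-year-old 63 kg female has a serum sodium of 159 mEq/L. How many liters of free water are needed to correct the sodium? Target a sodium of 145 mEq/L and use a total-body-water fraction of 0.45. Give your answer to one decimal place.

TBW = 0.45 · 63 = 28.35 L
Free water deficit = TBW · (Na/145 − 1)
= 28.35 · (159/145 − 1)
= 28.35 · 0.0966
= 2.74 L

2.7 L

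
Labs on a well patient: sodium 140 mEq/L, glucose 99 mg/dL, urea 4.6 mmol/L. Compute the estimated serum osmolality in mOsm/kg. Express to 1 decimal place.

Calculated osmolality = 2·Na + glucose/18 + urea
= 2·140 + 99/18 + 4.6
= 280 + 5.50 + 4.60
= 290.1 mOsm/kg

290.1 mOsm/kg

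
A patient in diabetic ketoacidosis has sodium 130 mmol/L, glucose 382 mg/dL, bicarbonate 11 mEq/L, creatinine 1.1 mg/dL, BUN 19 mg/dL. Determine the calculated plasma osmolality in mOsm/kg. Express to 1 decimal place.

Calculated osmolality = 2·Na + glucose/18 + BUN/2.8
= 2·130 + 382/18 + 19/2.8
= 260 + 21.22 + 6.79
= 288.01 mOsm/kg

288.0 mOsm/kg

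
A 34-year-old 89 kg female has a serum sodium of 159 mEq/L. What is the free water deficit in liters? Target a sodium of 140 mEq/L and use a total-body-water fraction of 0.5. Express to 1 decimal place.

6.0 L

TBW = 0.5 · 89 = 44.5 L
Free water deficit = TBW · (Na/140 − 1)
= 44.5 · (159/140 − 1)
= 44.5 · 0.1357
= 6.04 L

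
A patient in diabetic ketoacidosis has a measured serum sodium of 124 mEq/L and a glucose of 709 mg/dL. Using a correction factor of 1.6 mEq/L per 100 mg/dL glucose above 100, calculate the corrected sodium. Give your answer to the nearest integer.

Corrected Na = measured Na + 1.6 · (glucose − 100)/100
= 124 + 1.6 · (709 − 100)/100
= 124 + 9.7
= 133.7 mEq/L

134 mEq/L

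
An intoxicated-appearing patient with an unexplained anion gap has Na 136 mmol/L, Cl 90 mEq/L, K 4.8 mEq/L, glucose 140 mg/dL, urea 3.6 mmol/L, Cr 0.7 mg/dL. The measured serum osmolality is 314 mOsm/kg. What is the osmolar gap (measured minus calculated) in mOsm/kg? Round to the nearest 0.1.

30.6 mOsm/kg

Calculated osmolality = 2·Na + glucose/18 + urea
= 2·136 + 140/18 + 3.6
= 272 + 7.78 + 3.60
= 283.38 mOsm/kg ≈ 283.4 mOsm/kg
Osmolar gap = measured − calculated = 314 − 283.4 = 30.6 mOsm/kg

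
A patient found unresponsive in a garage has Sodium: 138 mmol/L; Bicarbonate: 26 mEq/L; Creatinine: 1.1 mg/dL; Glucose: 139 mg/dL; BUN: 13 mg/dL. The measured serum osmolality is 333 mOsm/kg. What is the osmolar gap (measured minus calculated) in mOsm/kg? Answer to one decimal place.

44.6 mOsm/kg

Calculated osmolality = 2·Na + glucose/18 + BUN/2.8
= 2·138 + 139/18 + 13/2.8
= 276 + 7.72 + 4.64
= 288.36 mOsm/kg ≈ 288.4 mOsm/kg
Osmolar gap = measured − calculated = 333 − 288.4 = 44.6 mOsm/kg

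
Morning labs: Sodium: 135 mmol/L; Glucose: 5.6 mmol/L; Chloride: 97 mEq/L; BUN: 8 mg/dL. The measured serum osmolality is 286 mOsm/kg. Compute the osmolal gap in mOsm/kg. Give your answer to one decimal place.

7.5 mOsm/kg

Calculated osmolality = 2·Na + glucose + BUN/2.8
= 2·135 + 5.6 + 8/2.8
= 270 + 5.60 + 2.86
= 278.46 mOsm/kg ≈ 278.5 mOsm/kg
Osmolar gap = measured − calculated = 286 − 278.5 = 7.5 mOsm/kg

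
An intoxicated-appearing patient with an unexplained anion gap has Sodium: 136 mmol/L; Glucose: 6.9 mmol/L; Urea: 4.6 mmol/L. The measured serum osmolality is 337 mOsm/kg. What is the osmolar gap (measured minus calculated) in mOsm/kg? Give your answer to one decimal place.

Calculated osmolality = 2·Na + glucose + urea
= 2·136 + 6.9 + 4.6
= 272 + 6.90 + 4.60
= 283.5 mOsm/kg ≈ 283.5 mOsm/kg
Osmolar gap = measured − calculated = 337 − 283.5 = 53.5 mOsm/kg

53.5 mOsm/kg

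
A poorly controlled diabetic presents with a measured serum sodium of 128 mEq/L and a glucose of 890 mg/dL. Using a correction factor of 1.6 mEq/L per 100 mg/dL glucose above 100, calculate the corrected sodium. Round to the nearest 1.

Corrected Na = measured Na + 1.6 · (glucose − 100)/100
= 128 + 1.6 · (890 − 100)/100
= 128 + 12.6
= 140.6 mEq/L

141 mEq/L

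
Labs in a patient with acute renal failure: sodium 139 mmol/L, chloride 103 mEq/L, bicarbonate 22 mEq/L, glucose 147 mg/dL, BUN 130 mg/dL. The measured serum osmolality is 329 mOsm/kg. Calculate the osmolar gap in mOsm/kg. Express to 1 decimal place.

Calculated osmolality = 2·Na + glucose/18 + BUN/2.8
= 2·139 + 147/18 + 130/2.8
= 278 + 8.17 + 46.43
= 332.6 mOsm/kg ≈ 332.6 mOsm/kg
Osmolar gap = measured − calculated = 329 − 332.6 = -3.6 mOsm/kg

-3.6 mOsm/kg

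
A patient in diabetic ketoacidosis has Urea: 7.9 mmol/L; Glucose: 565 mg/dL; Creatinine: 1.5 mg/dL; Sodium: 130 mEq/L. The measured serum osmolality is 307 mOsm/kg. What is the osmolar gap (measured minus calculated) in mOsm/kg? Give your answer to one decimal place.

Calculated osmolality = 2·Na + glucose/18 + urea
= 2·130 + 565/18 + 7.9
= 260 + 31.39 + 7.90
= 299.29 mOsm/kg ≈ 299.3 mOsm/kg
Osmolar gap = measured − calculated = 307 − 299.3 = 7.7 mOsm/kg

7.7 mOsm/kg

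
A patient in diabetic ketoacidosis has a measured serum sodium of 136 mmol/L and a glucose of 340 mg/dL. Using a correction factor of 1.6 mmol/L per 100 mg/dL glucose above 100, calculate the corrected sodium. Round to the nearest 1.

Corrected Na = measured Na + 1.6 · (glucose − 100)/100
= 136 + 1.6 · (340 − 100)/100
= 136 + 3.8
= 139.8 mmol/L

140 mmol/L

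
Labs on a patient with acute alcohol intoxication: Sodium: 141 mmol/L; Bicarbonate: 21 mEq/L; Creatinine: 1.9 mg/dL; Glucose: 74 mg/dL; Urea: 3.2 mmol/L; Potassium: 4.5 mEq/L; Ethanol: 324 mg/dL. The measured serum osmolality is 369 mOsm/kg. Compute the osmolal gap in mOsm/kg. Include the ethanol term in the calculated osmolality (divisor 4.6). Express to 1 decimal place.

9.3 mOsm/kg

Calculated osmolality = 2·Na + glucose/18 + urea + ethanol/4.6
= 2·141 + 74/18 + 3.2 + 324/4.6
= 282 + 4.11 + 3.20 + 70.43
= 359.74 mOsm/kg ≈ 359.7 mOsm/kg
Osmolar gap = measured − calculated = 369 − 359.7 = 9.3 mOsm/kg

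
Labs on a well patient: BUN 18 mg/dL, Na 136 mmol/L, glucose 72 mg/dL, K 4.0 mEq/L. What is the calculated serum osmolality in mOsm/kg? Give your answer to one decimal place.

282.4 mOsm/kg

Calculated osmolality = 2·Na + glucose/18 + BUN/2.8
= 2·136 + 72/18 + 18/2.8
= 272 + 4 + 6.43
= 282.43 mOsm/kg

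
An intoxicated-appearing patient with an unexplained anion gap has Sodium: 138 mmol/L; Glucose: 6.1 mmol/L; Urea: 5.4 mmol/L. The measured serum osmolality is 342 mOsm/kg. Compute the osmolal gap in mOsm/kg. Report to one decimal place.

Calculated osmolality = 2·Na + glucose + urea
= 2·138 + 6.1 + 5.4
= 276 + 6.10 + 5.40
= 287.5 mOsm/kg ≈ 287.5 mOsm/kg
Osmolar gap = measured − calculated = 342 − 287.5 = 54.5 mOsm/kg

54.5 mOsm/kg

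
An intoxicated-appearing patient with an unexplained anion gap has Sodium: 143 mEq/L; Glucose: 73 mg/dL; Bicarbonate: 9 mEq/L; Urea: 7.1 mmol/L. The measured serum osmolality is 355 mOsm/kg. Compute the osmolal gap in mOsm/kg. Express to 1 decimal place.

57.8 mOsm/kg

Calculated osmolality = 2·Na + glucose/18 + urea
= 2·143 + 73/18 + 7.1
= 286 + 4.06 + 7.10
= 297.16 mOsm/kg ≈ 297.2 mOsm/kg
Osmolar gap = measured − calculated = 355 − 297.2 = 57.8 mOsm/kg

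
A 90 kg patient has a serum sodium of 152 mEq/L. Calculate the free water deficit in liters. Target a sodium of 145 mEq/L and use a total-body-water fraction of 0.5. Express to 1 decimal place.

TBW = 0.5 · 90 = 45 L
Free water deficit = TBW · (Na/145 − 1)
= 45 · (152/145 − 1)
= 45 · 0.0483
= 2.17 L

2.2 L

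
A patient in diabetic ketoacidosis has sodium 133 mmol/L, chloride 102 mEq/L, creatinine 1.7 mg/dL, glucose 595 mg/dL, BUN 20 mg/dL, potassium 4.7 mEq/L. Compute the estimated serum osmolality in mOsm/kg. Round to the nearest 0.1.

Calculated osmolality = 2·Na + glucose/18 + BUN/2.8
= 2·133 + 595/18 + 20/2.8
= 266 + 33.06 + 7.14
= 306.2 mOsm/kg

306.2 mOsm/kg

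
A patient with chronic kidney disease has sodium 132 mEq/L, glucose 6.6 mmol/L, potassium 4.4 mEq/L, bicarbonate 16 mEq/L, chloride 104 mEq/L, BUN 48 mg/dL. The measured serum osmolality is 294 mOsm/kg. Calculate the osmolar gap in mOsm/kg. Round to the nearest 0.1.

Calculated osmolality = 2·Na + glucose + BUN/2.8
= 2·132 + 6.6 + 48/2.8
= 264 + 6.60 + 17.14
= 287.74 mOsm/kg ≈ 287.7 mOsm/kg
Osmolar gap = measured − calculated = 294 − 287.7 = 6.3 mOsm/kg

6.3 mOsm/kg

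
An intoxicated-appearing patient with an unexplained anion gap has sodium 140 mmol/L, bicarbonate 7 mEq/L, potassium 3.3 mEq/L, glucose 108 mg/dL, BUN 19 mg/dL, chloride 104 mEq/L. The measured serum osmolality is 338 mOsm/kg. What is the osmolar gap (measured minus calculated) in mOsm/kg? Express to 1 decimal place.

Calculated osmolality = 2·Na + glucose/18 + BUN/2.8
= 2·140 + 108/18 + 19/2.8
= 280 + 6 + 6.79
= 292.79 mOsm/kg ≈ 292.8 mOsm/kg
Osmolar gap = measured − calculated = 338 − 292.8 = 45.2 mOsm/kg

45.2 mOsm/kg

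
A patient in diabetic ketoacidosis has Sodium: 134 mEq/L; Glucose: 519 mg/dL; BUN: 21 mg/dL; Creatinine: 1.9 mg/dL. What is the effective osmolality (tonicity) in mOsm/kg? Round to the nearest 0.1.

Effective osmolality excludes urea (freely permeant across cell membranes):
2·Na + glucose/18
= 2·134 + 519/18
= 268 + 28.83
= 296.83 mOsm/kg

296.8 mOsm/kg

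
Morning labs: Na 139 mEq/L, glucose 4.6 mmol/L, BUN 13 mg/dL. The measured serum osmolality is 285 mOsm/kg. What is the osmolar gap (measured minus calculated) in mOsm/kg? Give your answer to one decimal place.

Calculated osmolality = 2·Na + glucose + BUN/2.8
= 2·139 + 4.6 + 13/2.8
= 278 + 4.60 + 4.64
= 287.24 mOsm/kg ≈ 287.2 mOsm/kg
Osmolar gap = measured − calculated = 285 − 287.2 = -2.2 mOsm/kg

-2.2 mOsm/kg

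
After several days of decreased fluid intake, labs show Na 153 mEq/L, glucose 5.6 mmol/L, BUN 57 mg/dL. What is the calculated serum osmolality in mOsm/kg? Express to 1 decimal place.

Calculated osmolality = 2·Na + glucose + BUN/2.8
= 2·153 + 5.6 + 57/2.8
= 306 + 5.60 + 20.36
= 331.96 mOsm/kg

332.0 mOsm/kg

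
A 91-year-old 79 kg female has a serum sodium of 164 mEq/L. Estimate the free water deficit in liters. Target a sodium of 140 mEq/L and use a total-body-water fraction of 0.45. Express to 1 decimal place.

TBW = 0.45 · 79 = 35.55 L
Free water deficit = TBW · (Na/140 − 1)
= 35.55 · (164/140 − 1)
= 35.55 · 0.1714
= 6.09 L

6.1 L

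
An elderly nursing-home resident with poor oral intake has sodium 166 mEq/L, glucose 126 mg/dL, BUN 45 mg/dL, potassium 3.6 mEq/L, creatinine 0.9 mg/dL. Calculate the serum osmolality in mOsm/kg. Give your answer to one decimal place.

355.1 mOsm/kg

Calculated osmolality = 2·Na + glucose/18 + BUN/2.8
= 2·166 + 126/18 + 45/2.8
= 332 + 7 + 16.07
= 355.07 mOsm/kg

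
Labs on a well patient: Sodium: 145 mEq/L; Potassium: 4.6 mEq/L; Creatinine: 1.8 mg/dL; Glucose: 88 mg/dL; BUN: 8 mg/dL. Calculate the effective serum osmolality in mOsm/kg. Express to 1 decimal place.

Effective osmolality excludes urea (freely permeant across cell membranes):
2·Na + glucose/18
= 2·145 + 88/18
= 290 + 4.89
= 294.89 mOsm/kg

294.9 mOsm/kg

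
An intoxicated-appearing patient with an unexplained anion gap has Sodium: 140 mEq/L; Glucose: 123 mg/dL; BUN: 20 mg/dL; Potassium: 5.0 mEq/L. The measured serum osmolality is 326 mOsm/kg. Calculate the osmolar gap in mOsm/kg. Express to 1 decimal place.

Calculated osmolality = 2·Na + glucose/18 + BUN/2.8
= 2·140 + 123/18 + 20/2.8
= 280 + 6.83 + 7.14
= 293.97 mOsm/kg ≈ 294.0 mOsm/kg
Osmolar gap = measured − calculated = 326 − 294.0 = 32.0 mOsm/kg

32.0 mOsm/kg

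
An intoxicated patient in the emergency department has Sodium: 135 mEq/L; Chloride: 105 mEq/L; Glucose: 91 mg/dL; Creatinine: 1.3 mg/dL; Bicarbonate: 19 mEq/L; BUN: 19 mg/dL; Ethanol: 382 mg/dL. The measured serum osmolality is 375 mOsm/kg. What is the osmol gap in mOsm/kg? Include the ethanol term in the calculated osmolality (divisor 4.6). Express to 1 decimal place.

Calculated osmolality = 2·Na + glucose/18 + BUN/2.8 + ethanol/4.6
= 2·135 + 91/18 + 19/2.8 + 382/4.6
= 270 + 5.06 + 6.79 + 83.04
= 364.89 mOsm/kg ≈ 364.9 mOsm/kg
Osmolar gap = measured − calculated = 375 − 364.9 = 10.1 mOsm/kg

10.1 mOsm/kg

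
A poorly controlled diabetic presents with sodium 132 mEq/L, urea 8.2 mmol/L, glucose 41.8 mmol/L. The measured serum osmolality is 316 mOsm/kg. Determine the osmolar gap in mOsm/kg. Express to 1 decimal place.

Calculated osmolality = 2·Na + glucose + urea
= 2·132 + 41.8 + 8.2
= 264 + 41.80 + 8.20
= 314 mOsm/kg ≈ 314.0 mOsm/kg
Osmolar gap = measured − calculated = 316 − 314.0 = 2.0 mOsm/kg

2.0 mOsm/kg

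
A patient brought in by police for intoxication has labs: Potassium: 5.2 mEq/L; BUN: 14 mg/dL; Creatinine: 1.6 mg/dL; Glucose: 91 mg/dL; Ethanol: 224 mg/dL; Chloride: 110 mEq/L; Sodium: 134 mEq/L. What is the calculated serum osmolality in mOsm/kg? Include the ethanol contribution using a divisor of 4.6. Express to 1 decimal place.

Calculated osmolality = 2·Na + glucose/18 + BUN/2.8 + ethanol/4.6
= 2·134 + 91/18 + 14/2.8 + 224/4.6
= 268 + 5.06 + 5 + 48.70
= 326.76 mOsm/kg

326.8 mOsm/kg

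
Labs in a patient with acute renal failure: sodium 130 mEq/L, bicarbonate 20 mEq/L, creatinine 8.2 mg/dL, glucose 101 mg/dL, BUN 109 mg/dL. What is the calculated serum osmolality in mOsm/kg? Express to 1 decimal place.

304.5 mOsm/kg

Calculated osmolality = 2·Na + glucose/18 + BUN/2.8
= 2·130 + 101/18 + 109/2.8
= 260 + 5.61 + 38.93
= 304.54 mOsm/kg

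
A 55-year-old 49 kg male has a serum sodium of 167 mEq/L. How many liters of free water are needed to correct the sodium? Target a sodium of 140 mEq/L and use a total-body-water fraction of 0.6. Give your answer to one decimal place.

5.7 L

TBW = 0.6 · 49 = 29.4 L
Free water deficit = TBW · (Na/140 − 1)
= 29.4 · (167/140 − 1)
= 29.4 · 0.1929
= 5.67 L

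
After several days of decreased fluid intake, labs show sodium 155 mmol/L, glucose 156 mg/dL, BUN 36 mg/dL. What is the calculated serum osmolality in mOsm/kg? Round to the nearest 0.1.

Calculated osmolality = 2·Na + glucose/18 + BUN/2.8
= 2·155 + 156/18 + 36/2.8
= 310 + 8.67 + 12.86
= 331.53 mOsm/kg

331.5 mOsm/kg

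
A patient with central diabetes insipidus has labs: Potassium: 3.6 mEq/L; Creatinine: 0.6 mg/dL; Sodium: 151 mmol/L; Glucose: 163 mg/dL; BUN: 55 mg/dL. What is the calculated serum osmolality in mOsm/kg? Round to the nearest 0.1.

330.7 mOsm/kg

Calculated osmolality = 2·Na + glucose/18 + BUN/2.8
= 2·151 + 163/18 + 55/2.8
= 302 + 9.06 + 19.64
= 330.7 mOsm/kg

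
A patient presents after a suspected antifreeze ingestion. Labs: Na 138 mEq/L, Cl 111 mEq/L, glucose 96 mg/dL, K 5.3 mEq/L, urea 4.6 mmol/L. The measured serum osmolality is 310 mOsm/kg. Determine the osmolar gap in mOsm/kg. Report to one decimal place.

24.1 mOsm/kg

Calculated osmolality = 2·Na + glucose/18 + urea
= 2·138 + 96/18 + 4.6
= 276 + 5.33 + 4.60
= 285.93 mOsm/kg ≈ 285.9 mOsm/kg
Osmolar gap = measured − calculated = 310 − 285.9 = 24.1 mOsm/kg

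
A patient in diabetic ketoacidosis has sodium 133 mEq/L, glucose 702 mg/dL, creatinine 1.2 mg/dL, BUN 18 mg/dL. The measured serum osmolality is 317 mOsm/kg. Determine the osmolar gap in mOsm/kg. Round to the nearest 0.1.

Calculated osmolality = 2·Na + glucose/18 + BUN/2.8
= 2·133 + 702/18 + 18/2.8
= 266 + 39 + 6.43
= 311.43 mOsm/kg ≈ 311.4 mOsm/kg
Osmolar gap = measured − calculated = 317 − 311.4 = 5.6 mOsm/kg

5.6 mOsm/kg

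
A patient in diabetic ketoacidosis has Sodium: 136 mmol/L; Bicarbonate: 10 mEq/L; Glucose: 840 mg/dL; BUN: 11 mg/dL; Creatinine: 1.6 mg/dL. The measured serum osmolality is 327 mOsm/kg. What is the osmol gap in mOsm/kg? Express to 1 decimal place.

4.4 mOsm/kg

Calculated osmolality = 2·Na + glucose/18 + BUN/2.8
= 2·136 + 840/18 + 11/2.8
= 272 + 46.67 + 3.93
= 322.6 mOsm/kg ≈ 322.6 mOsm/kg
Osmolar gap = measured − calculated = 327 − 322.6 = 4.4 mOsm/kg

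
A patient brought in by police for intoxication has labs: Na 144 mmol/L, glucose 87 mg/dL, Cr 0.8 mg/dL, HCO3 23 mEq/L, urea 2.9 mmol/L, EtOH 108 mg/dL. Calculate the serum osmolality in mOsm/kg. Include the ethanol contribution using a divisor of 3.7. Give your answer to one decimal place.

Calculated osmolality = 2·Na + glucose/18 + urea + ethanol/3.7
= 2·144 + 87/18 + 2.9 + 108/3.7
= 288 + 4.83 + 2.90 + 29.19
= 324.92 mOsm/kg

324.9 mOsm/kg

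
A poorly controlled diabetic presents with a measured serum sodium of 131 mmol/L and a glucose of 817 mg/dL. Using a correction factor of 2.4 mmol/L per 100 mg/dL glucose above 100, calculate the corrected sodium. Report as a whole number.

148 mmol/L

Corrected Na = measured Na + 2.4 · (glucose − 100)/100
= 131 + 2.4 · (817 − 100)/100
= 131 + 17.2
= 148.2 mmol/L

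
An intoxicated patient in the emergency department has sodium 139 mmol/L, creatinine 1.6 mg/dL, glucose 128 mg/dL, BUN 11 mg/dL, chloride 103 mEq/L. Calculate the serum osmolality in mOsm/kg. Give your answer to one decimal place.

Calculated osmolality = 2·Na + glucose/18 + BUN/2.8
= 2·139 + 128/18 + 11/2.8
= 278 + 7.11 + 3.93
= 289.04 mOsm/kg

289.0 mOsm/kg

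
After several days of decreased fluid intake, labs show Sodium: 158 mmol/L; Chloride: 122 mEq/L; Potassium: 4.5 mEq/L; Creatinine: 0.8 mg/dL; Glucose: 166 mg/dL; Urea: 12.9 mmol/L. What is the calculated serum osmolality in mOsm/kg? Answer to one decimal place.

Calculated osmolality = 2·Na + glucose/18 + urea
= 2·158 + 166/18 + 12.9
= 316 + 9.22 + 12.90
= 338.12 mOsm/kg

338.1 mOsm/kg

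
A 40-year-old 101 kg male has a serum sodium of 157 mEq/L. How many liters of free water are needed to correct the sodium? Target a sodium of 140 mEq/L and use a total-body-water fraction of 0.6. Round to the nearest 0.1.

7.4 L

TBW = 0.6 · 101 = 60.6 L
Free water deficit = TBW · (Na/140 − 1)
= 60.6 · (157/140 − 1)
= 60.6 · 0.1214
= 7.36 L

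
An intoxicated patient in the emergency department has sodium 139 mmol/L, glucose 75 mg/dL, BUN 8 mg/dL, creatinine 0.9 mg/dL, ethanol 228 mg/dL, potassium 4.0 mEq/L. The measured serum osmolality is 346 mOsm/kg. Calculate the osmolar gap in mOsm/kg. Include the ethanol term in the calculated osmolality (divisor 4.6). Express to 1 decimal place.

11.4 mOsm/kg

Calculated osmolality = 2·Na + glucose/18 + BUN/2.8 + ethanol/4.6
= 2·139 + 75/18 + 8/2.8 + 228/4.6
= 278 + 4.17 + 2.86 + 49.57
= 334.6 mOsm/kg ≈ 334.6 mOsm/kg
Osmolar gap = measured − calculated = 346 − 334.6 = 11.4 mOsm/kg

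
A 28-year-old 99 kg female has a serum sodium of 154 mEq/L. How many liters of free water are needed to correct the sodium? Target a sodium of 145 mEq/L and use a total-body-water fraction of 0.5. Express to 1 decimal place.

3.1 L

TBW = 0.5 · 99 = 49.5 L
Free water deficit = TBW · (Na/145 − 1)
= 49.5 · (154/145 − 1)
= 49.5 · 0.0621
= 3.07 L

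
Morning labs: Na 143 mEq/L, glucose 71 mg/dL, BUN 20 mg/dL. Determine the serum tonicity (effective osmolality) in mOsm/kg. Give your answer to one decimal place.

Effective osmolality excludes urea (freely permeant across cell membranes):
2·Na + glucose/18
= 2·143 + 71/18
= 286 + 3.94
= 289.94 mOsm/kg

289.9 mOsm/kg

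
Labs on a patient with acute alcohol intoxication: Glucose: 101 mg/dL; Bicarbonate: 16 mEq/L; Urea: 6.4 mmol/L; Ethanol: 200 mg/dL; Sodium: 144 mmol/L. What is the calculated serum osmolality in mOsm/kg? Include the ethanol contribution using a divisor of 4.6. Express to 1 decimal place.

343.5 mOsm/kg

Calculated osmolality = 2·Na + glucose/18 + urea + ethanol/4.6
= 2·144 + 101/18 + 6.4 + 200/4.6
= 288 + 5.61 + 6.40 + 43.48
= 343.49 mOsm/kg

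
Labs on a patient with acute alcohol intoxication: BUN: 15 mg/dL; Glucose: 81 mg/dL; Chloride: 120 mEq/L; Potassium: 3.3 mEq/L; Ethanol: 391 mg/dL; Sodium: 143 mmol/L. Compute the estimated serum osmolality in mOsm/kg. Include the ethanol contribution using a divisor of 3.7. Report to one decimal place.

401.5 mOsm/kg

Calculated osmolality = 2·Na + glucose/18 + BUN/2.8 + ethanol/3.7
= 2·143 + 81/18 + 15/2.8 + 391/3.7
= 286 + 4.50 + 5.36 + 105.68
= 401.54 mOsm/kg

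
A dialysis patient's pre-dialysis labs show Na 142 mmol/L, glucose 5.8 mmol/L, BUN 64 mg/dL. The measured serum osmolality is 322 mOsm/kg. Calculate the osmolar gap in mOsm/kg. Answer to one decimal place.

Calculated osmolality = 2·Na + glucose + BUN/2.8
= 2·142 + 5.8 + 64/2.8
= 284 + 5.80 + 22.86
= 312.66 mOsm/kg ≈ 312.7 mOsm/kg
Osmolar gap = measured − calculated = 322 − 312.7 = 9.3 mOsm/kg

9.3 mOsm/kg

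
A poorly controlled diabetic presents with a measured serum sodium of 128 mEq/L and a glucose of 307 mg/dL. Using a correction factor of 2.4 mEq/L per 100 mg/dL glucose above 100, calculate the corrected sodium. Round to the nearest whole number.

133 mEq/L

Corrected Na = measured Na + 2.4 · (glucose − 100)/100
= 128 + 2.4 · (307 − 100)/100
= 128 + 5
= 133 mEq/L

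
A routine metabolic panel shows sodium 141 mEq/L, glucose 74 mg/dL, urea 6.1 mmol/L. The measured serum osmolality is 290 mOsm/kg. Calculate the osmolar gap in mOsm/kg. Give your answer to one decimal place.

-2.2 mOsm/kg

Calculated osmolality = 2·Na + glucose/18 + urea
= 2·141 + 74/18 + 6.1
= 282 + 4.11 + 6.10
= 292.21 mOsm/kg ≈ 292.2 mOsm/kg
Osmolar gap = measured − calculated = 290 − 292.2 = -2.2 mOsm/kg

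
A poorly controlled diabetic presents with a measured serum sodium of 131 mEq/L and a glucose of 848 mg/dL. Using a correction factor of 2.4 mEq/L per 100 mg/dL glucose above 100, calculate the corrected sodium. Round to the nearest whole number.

149 mEq/L

Corrected Na = measured Na + 2.4 · (glucose − 100)/100
= 131 + 2.4 · (848 − 100)/100
= 131 + 18
= 149 mEq/L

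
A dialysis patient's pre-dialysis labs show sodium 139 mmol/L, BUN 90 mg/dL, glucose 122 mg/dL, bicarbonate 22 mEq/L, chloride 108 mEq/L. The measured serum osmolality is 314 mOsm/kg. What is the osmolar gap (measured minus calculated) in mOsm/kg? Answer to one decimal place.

Calculated osmolality = 2·Na + glucose/18 + BUN/2.8
= 2·139 + 122/18 + 90/2.8
= 278 + 6.78 + 32.14
= 316.92 mOsm/kg ≈ 316.9 mOsm/kg
Osmolar gap = measured − calculated = 314 − 316.9 = -2.9 mOsm/kg

-2.9 mOsm/kg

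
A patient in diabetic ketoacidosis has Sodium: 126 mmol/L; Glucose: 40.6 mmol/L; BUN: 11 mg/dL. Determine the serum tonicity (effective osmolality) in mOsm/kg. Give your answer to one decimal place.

292.6 mOsm/kg

Effective osmolality excludes urea (freely permeant across cell membranes):
2·Na + glucose
= 2·126 + 40.6
= 252 + 40.6
= 292.6 mOsm/kg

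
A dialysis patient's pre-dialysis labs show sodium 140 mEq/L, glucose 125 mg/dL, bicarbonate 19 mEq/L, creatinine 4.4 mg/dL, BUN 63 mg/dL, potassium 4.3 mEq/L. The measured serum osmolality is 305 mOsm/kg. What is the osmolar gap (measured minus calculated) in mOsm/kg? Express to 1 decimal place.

Calculated osmolality = 2·Na + glucose/18 + BUN/2.8
= 2·140 + 125/18 + 63/2.8
= 280 + 6.94 + 22.50
= 309.44 mOsm/kg ≈ 309.4 mOsm/kg
Osmolar gap = measured − calculated = 305 − 309.4 = -4.4 mOsm/kg

-4.4 mOsm/kg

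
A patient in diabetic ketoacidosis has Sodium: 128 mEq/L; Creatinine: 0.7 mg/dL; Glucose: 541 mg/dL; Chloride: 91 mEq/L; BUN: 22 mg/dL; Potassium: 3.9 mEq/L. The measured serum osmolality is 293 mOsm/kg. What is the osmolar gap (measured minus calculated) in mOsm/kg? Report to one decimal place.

Calculated osmolality = 2·Na + glucose/18 + BUN/2.8
= 2·128 + 541/18 + 22/2.8
= 256 + 30.06 + 7.86
= 293.92 mOsm/kg ≈ 293.9 mOsm/kg
Osmolar gap = measured − calculated = 293 − 293.9 = -0.9 mOsm/kg

-0.9 mOsm/kg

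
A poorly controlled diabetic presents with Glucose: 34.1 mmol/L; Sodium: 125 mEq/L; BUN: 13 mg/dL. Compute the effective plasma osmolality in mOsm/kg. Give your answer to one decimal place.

Effective osmolality excludes urea (freely permeant across cell membranes):
2·Na + glucose
= 2·125 + 34.1
= 250 + 34.1
= 284.1 mOsm/kg

284.1 mOsm/kg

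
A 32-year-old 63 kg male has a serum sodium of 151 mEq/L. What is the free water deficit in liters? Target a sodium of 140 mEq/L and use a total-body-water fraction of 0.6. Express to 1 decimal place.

3.0 L

TBW = 0.6 · 63 = 37.8 L
Free water deficit = TBW · (Na/140 − 1)
= 37.8 · (151/140 − 1)
= 37.8 · 0.0786
= 2.97 L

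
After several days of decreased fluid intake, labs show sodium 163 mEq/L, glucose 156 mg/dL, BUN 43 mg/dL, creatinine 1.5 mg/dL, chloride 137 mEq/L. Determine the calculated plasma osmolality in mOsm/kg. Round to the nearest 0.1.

350.0 mOsm/kg

Calculated osmolality = 2·Na + glucose/18 + BUN/2.8
= 2·163 + 156/18 + 43/2.8
= 326 + 8.67 + 15.36
= 350.03 mOsm/kg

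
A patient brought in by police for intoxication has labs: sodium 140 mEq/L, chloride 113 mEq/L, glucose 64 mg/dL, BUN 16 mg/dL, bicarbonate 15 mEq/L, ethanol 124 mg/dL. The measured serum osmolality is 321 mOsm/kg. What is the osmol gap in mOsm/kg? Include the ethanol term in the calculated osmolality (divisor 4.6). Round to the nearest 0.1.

Calculated osmolality = 2·Na + glucose/18 + BUN/2.8 + ethanol/4.6
= 2·140 + 64/18 + 16/2.8 + 124/4.6
= 280 + 3.56 + 5.71 + 26.96
= 316.23 mOsm/kg ≈ 316.2 mOsm/kg
Osmolar gap = measured − calculated = 321 − 316.2 = 4.8 mOsm/kg

4.8 mOsm/kg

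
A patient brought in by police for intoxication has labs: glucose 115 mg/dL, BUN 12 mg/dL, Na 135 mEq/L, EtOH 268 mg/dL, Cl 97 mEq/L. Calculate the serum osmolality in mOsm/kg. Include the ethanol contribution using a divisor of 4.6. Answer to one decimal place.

338.9 mOsm/kg

Calculated osmolality = 2·Na + glucose/18 + BUN/2.8 + ethanol/4.6
= 2·135 + 115/18 + 12/2.8 + 268/4.6
= 270 + 6.39 + 4.29 + 58.26
= 338.94 mOsm/kg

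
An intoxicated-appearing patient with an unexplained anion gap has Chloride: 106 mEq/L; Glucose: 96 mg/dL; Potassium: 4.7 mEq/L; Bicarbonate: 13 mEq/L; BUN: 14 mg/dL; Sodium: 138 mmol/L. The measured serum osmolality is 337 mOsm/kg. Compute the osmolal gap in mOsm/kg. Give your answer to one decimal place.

50.7 mOsm/kg

Calculated osmolality = 2·Na + glucose/18 + BUN/2.8
= 2·138 + 96/18 + 14/2.8
= 276 + 5.33 + 5
= 286.33 mOsm/kg ≈ 286.3 mOsm/kg
Osmolar gap = measured − calculated = 337 − 286.3 = 50.7 mOsm/kg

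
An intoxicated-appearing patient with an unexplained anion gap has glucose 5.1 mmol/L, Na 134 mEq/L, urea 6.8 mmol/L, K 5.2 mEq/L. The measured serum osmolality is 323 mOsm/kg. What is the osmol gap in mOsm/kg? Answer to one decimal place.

Calculated osmolality = 2·Na + glucose + urea
= 2·134 + 5.1 + 6.8
= 268 + 5.10 + 6.80
= 279.9 mOsm/kg ≈ 279.9 mOsm/kg
Osmolar gap = measured − calculated = 323 − 279.9 = 43.1 mOsm/kg

43.1 mOsm/kg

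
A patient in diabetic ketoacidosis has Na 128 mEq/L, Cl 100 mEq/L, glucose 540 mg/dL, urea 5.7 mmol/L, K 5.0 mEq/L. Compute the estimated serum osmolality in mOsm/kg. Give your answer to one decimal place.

Calculated osmolality = 2·Na + glucose/18 + urea
= 2·128 + 540/18 + 5.7
= 256 + 30 + 5.70
= 291.7 mOsm/kg

291.7 mOsm/kg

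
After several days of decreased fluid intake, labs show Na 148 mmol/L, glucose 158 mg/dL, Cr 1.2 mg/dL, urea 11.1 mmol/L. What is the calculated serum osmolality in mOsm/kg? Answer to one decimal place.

315.9 mOsm/kg

Calculated osmolality = 2·Na + glucose/18 + urea
= 2·148 + 158/18 + 11.1
= 296 + 8.78 + 11.10
= 315.88 mOsm/kg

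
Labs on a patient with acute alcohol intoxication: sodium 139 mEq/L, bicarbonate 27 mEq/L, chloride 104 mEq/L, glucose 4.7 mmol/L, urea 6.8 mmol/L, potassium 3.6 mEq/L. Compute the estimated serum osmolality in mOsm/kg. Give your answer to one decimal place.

Calculated osmolality = 2·Na + glucose + urea
= 2·139 + 4.7 + 6.8
= 278 + 4.70 + 6.80
= 289.5 mOsm/kg

289.5 mOsm/kg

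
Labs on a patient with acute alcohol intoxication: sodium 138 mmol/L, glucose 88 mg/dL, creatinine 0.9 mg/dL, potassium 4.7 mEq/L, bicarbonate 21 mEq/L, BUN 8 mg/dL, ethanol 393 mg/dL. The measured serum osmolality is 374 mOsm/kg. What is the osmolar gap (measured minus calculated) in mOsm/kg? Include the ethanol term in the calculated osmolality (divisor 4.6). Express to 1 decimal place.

4.8 mOsm/kg

Calculated osmolality = 2·Na + glucose/18 + BUN/2.8 + ethanol/4.6
= 2·138 + 88/18 + 8/2.8 + 393/4.6
= 276 + 4.89 + 2.86 + 85.43
= 369.18 mOsm/kg ≈ 369.2 mOsm/kg
Osmolar gap = measured − calculated = 374 − 369.2 = 4.8 mOsm/kg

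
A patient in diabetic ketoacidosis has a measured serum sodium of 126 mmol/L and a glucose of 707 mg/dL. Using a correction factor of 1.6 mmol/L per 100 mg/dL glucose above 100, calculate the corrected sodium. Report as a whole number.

136 mmol/L

Corrected Na = measured Na + 1.6 · (glucose − 100)/100
= 126 + 1.6 · (707 − 100)/100
= 126 + 9.7
= 135.7 mmol/L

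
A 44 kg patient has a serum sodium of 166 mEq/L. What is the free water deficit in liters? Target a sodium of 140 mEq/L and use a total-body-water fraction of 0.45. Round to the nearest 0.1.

3.7 L

TBW = 0.45 · 44 = 19.8 L
Free water deficit = TBW · (Na/140 − 1)
= 19.8 · (166/140 − 1)
= 19.8 · 0.1857
= 3.68 L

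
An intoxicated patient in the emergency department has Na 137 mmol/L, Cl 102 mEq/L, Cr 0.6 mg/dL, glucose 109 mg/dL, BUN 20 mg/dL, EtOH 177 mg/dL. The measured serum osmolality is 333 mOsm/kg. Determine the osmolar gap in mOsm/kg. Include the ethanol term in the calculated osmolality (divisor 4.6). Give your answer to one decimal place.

Calculated osmolality = 2·Na + glucose/18 + BUN/2.8 + ethanol/4.6
= 2·137 + 109/18 + 20/2.8 + 177/4.6
= 274 + 6.06 + 7.14 + 38.48
= 325.68 mOsm/kg ≈ 325.7 mOsm/kg
Osmolar gap = measured − calculated = 333 − 325.7 = 7.3 mOsm/kg

7.3 mOsm/kg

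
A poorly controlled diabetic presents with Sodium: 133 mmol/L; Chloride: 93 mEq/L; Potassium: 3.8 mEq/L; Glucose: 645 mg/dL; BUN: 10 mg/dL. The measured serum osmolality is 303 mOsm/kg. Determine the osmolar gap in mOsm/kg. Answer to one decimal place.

Calculated osmolality = 2·Na + glucose/18 + BUN/2.8
= 2·133 + 645/18 + 10/2.8
= 266 + 35.83 + 3.57
= 305.4 mOsm/kg ≈ 305.4 mOsm/kg
Osmolar gap = measured − calculated = 303 − 305.4 = -2.4 mOsm/kg

-2.4 mOsm/kg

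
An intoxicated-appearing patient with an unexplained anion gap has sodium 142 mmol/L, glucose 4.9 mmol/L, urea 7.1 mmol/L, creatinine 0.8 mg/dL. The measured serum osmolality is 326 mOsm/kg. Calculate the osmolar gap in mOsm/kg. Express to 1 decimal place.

Calculated osmolality = 2·Na + glucose + urea
= 2·142 + 4.9 + 7.1
= 284 + 4.90 + 7.10
= 296 mOsm/kg ≈ 296.0 mOsm/kg
Osmolar gap = measured − calculated = 326 − 296.0 = 30.0 mOsm/kg

30.0 mOsm/kg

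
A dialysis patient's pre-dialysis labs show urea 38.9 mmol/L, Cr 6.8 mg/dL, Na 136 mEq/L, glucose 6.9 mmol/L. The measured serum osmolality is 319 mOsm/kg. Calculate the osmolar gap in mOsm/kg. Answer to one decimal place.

Calculated osmolality = 2·Na + glucose + urea
= 2·136 + 6.9 + 38.9
= 272 + 6.90 + 38.90
= 317.8 mOsm/kg ≈ 317.8 mOsm/kg
Osmolar gap = measured − calculated = 319 − 317.8 = 1.2 mOsm/kg

1.2 mOsm/kg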